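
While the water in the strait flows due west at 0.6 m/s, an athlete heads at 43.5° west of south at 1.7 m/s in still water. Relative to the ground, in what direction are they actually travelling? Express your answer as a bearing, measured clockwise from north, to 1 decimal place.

235.1°

Taking east as x and north as y: velocity relative to the water = (-1.170, -1.233) m/s; the water relative to ground = (-0.600, 0.000) m/s.
Velocity relative to ground = (-1.170, -1.233) + (-0.600, 0.000) = (-1.770, -1.233) m/s.
Bearing = atan2(-1.77, -1.23) = 235.14° clockwise from north.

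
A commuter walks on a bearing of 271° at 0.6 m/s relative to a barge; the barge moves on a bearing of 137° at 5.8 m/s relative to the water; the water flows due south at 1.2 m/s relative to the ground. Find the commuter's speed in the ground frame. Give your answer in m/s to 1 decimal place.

In east/north components (m/s): commuter relative to barge = (-0.600, 0.010); barge relative to water = (3.956, -4.242); water relative to ground = (0.000, -1.200).
Sum = (3.356, -5.431) m/s.
Speed = |(3.356, -5.431)| = 6.384 m/s.

6.4 m/s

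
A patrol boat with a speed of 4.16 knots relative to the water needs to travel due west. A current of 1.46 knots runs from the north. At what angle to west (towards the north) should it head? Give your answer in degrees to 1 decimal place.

The current pushes perpendicular to the desired track; the heading must have a component into the current equal to 1.46 knots: 4.16 sin θ = 1.46.
sin θ = 0.3510, so θ = 20.546°.

20.5°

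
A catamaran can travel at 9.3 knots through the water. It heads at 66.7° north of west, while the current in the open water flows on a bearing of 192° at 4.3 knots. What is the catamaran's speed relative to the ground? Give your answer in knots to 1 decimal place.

Taking east as x and north as y: velocity relative to the water = (-3.679, 8.542) knots; the water relative to ground = (-0.894, -4.206) knots.
Velocity relative to ground = (-3.679, 8.542) + (-0.894, -4.206) = (-4.573, 4.336) knots.
Speed = |(-4.573, 4.336)| = 6.301 knots.

6.3 knots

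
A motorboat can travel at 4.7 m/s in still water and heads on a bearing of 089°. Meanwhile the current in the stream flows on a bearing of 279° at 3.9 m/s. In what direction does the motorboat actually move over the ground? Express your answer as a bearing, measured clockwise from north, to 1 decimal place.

Taking east as x and north as y: velocity relative to the water = (4.699, 0.082) m/s; the water relative to ground = (-3.852, 0.610) m/s.
Velocity relative to ground = (4.699, 0.082) + (-3.852, 0.610) = (0.847, 0.692) m/s.
Bearing = atan2(0.85, 0.69) = 50.76° clockwise from north.

050.8°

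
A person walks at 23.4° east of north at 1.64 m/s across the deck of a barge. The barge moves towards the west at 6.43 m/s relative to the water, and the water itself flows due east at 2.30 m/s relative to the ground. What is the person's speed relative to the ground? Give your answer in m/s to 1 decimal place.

3.8 m/s

In east/north components (m/s): person relative to barge = (0.651, 1.505); barge relative to water = (-6.430, 0.000); water relative to ground = (2.300, 0.000).
Sum = (-3.479, 1.505) m/s.
Speed = |(-3.479, 1.505)| = 3.790 m/s.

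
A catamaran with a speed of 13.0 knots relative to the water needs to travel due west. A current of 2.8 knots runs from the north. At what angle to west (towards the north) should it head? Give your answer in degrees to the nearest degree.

The current pushes perpendicular to the desired track; the heading must have a component into the current equal to 2.8 knots: 13.0 sin θ = 2.8.
sin θ = 0.2154, so θ = 12.438°.

12°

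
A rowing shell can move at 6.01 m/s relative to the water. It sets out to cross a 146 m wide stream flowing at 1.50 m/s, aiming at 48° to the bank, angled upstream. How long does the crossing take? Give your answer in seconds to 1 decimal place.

The component of the rowing shell's velocity perpendicular to the bank is 6.01 × sin 48° = 4.466 m/s.
Only the cross-stream component determines the crossing time; the current contributes nothing perpendicular to the bank.
Time = 146 / 4.466 = 32.689 s.

32.7 s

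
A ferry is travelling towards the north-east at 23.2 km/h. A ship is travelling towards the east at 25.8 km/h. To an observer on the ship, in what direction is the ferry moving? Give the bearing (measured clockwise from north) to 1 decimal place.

Taking east as x and north as y: ferry velocity = (16.405, 16.405) km/h; ship velocity = (25.800, 0.000) km/h.
Velocity of ferry relative to ship = (16.405, 16.405) − (25.800, 0.000) = (-9.395, 16.405) km/h.
Bearing = atan2(-9.40, 16.40) = 330.20° clockwise from north.

330.2°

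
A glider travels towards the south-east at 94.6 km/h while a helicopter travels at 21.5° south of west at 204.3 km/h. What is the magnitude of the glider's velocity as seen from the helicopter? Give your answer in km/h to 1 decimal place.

257.1 km/h

Taking east as x and north as y: glider velocity = (66.892, -66.892) km/h; helicopter velocity = (-190.084, -74.876) km/h.
Velocity of glider relative to helicopter = (66.892, -66.892) − (-190.084, -74.876) = (256.977, 7.984) km/h.
Magnitude = |(256.977, 7.984)| = 257.101 km/h.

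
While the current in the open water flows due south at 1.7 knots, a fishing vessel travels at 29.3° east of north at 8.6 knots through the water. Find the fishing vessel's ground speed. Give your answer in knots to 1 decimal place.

7.2 knots

Taking east as x and north as y: velocity relative to the water = (4.209, 7.500) knots; the water relative to ground = (0.000, -1.700) knots.
Velocity relative to ground = (4.209, 7.500) + (0.000, -1.700) = (4.209, 5.800) knots.
Speed = |(4.209, 5.800)| = 7.166 knots.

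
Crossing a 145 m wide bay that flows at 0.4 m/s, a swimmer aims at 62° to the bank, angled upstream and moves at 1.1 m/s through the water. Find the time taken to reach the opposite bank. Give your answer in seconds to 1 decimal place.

149.3 s

The component of the swimmer's velocity perpendicular to the bank is 1.1 × sin 62° = 0.971 m/s.
The current is parallel to the bank, so it does not affect the crossing time.
Time = 145 / 0.971 = 149.293 s.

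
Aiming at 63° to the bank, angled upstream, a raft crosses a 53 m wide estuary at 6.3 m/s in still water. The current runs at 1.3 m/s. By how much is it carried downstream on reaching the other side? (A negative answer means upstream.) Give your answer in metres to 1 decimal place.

Perpendicular speed = 5.613 m/s; crossing time = 53 / 5.613 = 9.442 s.
Net downstream speed = -1.560 m/s.
Drift = -1.560 × 9.442 = -14.731 m (upstream).

-14.7 m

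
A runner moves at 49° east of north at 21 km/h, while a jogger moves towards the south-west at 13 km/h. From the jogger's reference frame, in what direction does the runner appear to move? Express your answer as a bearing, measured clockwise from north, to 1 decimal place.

Taking east as x and north as y: runner velocity = (15.849, 13.777) km/h; jogger velocity = (-9.192, -9.192) km/h.
Velocity of runner relative to jogger = (15.849, 13.777) − (-9.192, -9.192) = (25.041, 22.970) km/h.
Bearing = atan2(25.04, 22.97) = 47.47° clockwise from north.

047.5°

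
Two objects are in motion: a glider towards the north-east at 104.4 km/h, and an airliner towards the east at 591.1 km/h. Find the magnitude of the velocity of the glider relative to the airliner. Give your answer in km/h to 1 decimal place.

522.5 km/h

Taking east as x and north as y: glider velocity = (73.822, 73.822) km/h; airliner velocity = (591.100, 0.000) km/h.
Velocity of glider relative to airliner = (73.822, 73.822) − (591.100, 0.000) = (-517.278, 73.822) km/h.
Magnitude = |(-517.278, 73.822)| = 522.519 km/h.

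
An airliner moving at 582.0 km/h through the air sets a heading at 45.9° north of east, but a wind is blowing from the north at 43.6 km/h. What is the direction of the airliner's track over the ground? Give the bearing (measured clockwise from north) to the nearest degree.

047°

Taking east as x and north as y: velocity relative to the air = (405.021, 417.950) km/h; the air relative to ground = (0.000, -43.600) km/h.
Velocity relative to ground = (405.021, 417.950) + (0.000, -43.600) = (405.021, 374.350) km/h.
Bearing = atan2(405.02, 374.35) = 47.25° clockwise from north.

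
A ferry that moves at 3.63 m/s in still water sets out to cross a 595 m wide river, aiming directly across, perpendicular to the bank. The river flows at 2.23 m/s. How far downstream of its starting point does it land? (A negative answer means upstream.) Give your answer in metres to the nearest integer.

Perpendicular speed = 3.630 m/s; crossing time = 595 / 3.630 = 163.912 s.
Net downstream speed = 2.230 m/s.
Drift = 2.230 × 163.912 = 365.523 m (downstream).

366 m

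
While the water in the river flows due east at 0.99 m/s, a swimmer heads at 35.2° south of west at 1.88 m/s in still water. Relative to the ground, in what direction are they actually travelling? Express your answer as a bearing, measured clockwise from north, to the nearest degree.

Taking east as x and north as y: velocity relative to the water = (-1.536, -1.084) m/s; the water relative to ground = (0.990, 0.000) m/s.
Velocity relative to ground = (-1.536, -1.084) + (0.990, 0.000) = (-0.546, -1.084) m/s.
Bearing = atan2(-0.55, -1.08) = 206.75° clockwise from north.

207°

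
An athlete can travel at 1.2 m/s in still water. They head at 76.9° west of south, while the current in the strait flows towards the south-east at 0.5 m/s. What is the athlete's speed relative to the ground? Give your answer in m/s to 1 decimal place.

1.0 m/s

Taking east as x and north as y: velocity relative to the water = (-1.169, -0.272) m/s; the water relative to ground = (0.354, -0.354) m/s.
Velocity relative to ground = (-1.169, -0.272) + (0.354, -0.354) = (-0.815, -0.626) m/s.
Speed = |(-0.815, -0.626)| = 1.028 m/s.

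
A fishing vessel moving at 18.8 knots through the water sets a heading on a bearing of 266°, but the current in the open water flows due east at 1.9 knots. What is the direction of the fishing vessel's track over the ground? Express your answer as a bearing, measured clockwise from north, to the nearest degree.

266°

Taking east as x and north as y: velocity relative to the water = (-18.754, -1.311) knots; the water relative to ground = (1.900, 0.000) knots.
Velocity relative to ground = (-18.754, -1.311) + (1.900, 0.000) = (-16.854, -1.311) knots.
Bearing = atan2(-16.85, -1.31) = 265.55° clockwise from north.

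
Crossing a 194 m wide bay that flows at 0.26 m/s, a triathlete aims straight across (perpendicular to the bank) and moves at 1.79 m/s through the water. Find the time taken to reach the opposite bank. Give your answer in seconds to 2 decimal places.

The component of the triathlete's velocity perpendicular to the bank is 1.79 m/s.
The flow acts along the bank and has no component across it.
Time = 194 / 1.790 = 108.380 s.

108.38 s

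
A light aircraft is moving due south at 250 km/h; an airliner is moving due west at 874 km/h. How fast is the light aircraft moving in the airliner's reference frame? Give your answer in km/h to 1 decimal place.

909.1 km/h

Taking east as x and north as y: light aircraft velocity = (0.000, -250.000) km/h; airliner velocity = (-874.000, 0.000) km/h.
Velocity of light aircraft relative to airliner = (0.000, -250.000) − (-874.000, 0.000) = (874.000, -250.000) km/h.
Magnitude = |(874.000, -250.000)| = 909.052 km/h.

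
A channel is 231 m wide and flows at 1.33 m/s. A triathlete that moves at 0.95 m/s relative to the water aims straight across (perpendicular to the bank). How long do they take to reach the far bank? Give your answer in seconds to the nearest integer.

The component of the triathlete's velocity perpendicular to the bank is 0.95 m/s.
Only the cross-stream component determines the crossing time; the current contributes nothing perpendicular to the bank.
Time = 231 / 0.950 = 243.158 s.

243 s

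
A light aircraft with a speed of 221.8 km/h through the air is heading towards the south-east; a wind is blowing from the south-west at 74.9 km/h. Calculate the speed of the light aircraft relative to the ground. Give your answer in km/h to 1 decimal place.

234.1 km/h

Taking east as x and north as y: velocity relative to the air = (156.836, -156.836) km/h; the air relative to ground = (52.962, 52.962) km/h.
Velocity relative to ground = (156.836, -156.836) + (52.962, 52.962) = (209.799, -103.874) km/h.
Speed = |(209.799, -103.874)| = 234.105 km/h.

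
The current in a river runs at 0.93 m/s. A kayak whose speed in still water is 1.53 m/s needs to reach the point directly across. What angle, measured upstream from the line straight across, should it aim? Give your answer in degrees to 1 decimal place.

To cancel the current, the upstream component of the kayak's velocity must equal the flow: 1.53 sin θ = 0.93.
sin θ = 0.93 / 1.53 = 0.6078.
θ = arcsin(0.6078) = 37.434°.

37.4°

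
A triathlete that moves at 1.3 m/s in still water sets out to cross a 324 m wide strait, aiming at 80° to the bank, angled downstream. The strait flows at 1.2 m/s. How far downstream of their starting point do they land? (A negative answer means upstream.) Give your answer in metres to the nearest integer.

Perpendicular speed = 1.280 m/s; crossing time = 324 / 1.280 = 253.076 s.
Net downstream speed = 1.426 m/s.
Drift = 1.426 × 253.076 = 360.821 m (downstream).

361 m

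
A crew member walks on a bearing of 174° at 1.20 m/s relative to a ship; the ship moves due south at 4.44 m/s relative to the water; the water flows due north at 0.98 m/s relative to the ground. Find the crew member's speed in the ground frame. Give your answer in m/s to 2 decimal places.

4.66 m/s

In east/north components (m/s): crew member relative to ship = (0.125, -1.193); ship relative to water = (0.000, -4.440); water relative to ground = (0.000, 0.980).
Sum = (0.125, -4.653) m/s.
Speed = |(0.125, -4.653)| = 4.655 m/s.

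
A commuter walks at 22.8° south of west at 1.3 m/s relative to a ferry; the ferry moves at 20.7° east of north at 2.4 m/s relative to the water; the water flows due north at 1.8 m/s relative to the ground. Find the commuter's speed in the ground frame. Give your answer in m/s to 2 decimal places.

In east/north components (m/s): commuter relative to ferry = (-1.198, -0.504); ferry relative to water = (0.848, 2.245); water relative to ground = (0.000, 1.800).
Sum = (-0.350, 3.541) m/s.
Speed = |(-0.350, 3.541)| = 3.559 m/s.

3.56 m/s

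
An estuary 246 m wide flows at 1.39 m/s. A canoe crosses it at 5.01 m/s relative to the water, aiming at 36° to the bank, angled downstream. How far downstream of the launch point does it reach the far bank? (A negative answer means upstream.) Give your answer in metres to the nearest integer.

Perpendicular speed = 2.945 m/s; crossing time = 246 / 2.945 = 83.537 s.
Net downstream speed = 5.443 m/s.
Drift = 5.443 × 83.537 = 454.706 m (downstream).

455 m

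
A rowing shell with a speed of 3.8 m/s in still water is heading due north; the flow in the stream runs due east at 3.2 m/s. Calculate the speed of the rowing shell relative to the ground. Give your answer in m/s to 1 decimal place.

5.0 m/s

Taking east as x and north as y: velocity relative to the water = (0.000, 3.800) m/s; the water relative to ground = (3.200, 0.000) m/s.
Velocity relative to ground = (0.000, 3.800) + (3.200, 0.000) = (3.200, 3.800) m/s.
Speed = |(3.200, 3.800)| = 4.968 m/s.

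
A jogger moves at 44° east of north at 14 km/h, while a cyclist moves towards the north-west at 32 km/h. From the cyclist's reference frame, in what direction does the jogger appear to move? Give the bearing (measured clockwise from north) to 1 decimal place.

Taking east as x and north as y: jogger velocity = (9.725, 10.071) km/h; cyclist velocity = (-22.627, 22.627) km/h.
Velocity of jogger relative to cyclist = (9.725, 10.071) − (-22.627, 22.627) = (32.353, -12.557) km/h.
Bearing = atan2(32.35, -12.56) = 111.21° clockwise from north.

111.2°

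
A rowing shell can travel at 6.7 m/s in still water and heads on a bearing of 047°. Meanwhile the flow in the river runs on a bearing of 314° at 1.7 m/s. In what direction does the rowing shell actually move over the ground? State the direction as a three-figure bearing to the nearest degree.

033°

Taking east as x and north as y: velocity relative to the water = (4.900, 4.569) m/s; the water relative to ground = (-1.223, 1.181) m/s.
Velocity relative to ground = (4.900, 4.569) + (-1.223, 1.181) = (3.677, 5.750) m/s.
Bearing = atan2(3.68, 5.75) = 32.60° clockwise from north.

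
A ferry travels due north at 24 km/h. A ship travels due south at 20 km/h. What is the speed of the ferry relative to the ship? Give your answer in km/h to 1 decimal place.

Taking east as x and north as y: ferry velocity = (0.000, 24.000) km/h; ship velocity = (0.000, -20.000) km/h.
Velocity of ferry relative to ship = (0.000, 24.000) − (0.000, -20.000) = (0.000, 44.000) km/h.
Magnitude = |(0.000, 44.000)| = 44.000 km/h.

44.0 km/h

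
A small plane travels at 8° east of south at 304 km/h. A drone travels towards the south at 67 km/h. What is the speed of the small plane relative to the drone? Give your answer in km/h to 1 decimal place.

Taking east as x and north as y: small plane velocity = (42.309, -301.041) km/h; drone velocity = (0.000, -67.000) km/h.
Velocity of small plane relative to drone = (42.309, -301.041) − (0.000, -67.000) = (42.309, -234.041) km/h.
Magnitude = |(42.309, -234.041)| = 237.835 km/h.

237.8 km/h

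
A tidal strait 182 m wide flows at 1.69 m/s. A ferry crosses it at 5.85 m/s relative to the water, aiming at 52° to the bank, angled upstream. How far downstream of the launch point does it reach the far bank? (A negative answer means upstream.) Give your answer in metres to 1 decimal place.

Perpendicular speed = 4.610 m/s; crossing time = 182 / 4.610 = 39.481 s.
Net downstream speed = -1.912 m/s.
Drift = -1.912 × 39.481 = -75.472 m (upstream).

-75.5 m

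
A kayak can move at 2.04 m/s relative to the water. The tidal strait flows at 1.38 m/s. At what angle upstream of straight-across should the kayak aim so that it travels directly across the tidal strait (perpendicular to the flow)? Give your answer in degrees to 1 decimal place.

To cancel the current, the upstream component of the kayak's velocity must equal the flow: 2.04 sin θ = 1.38.
sin θ = 1.38 / 2.04 = 0.6765.
θ = arcsin(0.6765) = 42.568°.

42.6°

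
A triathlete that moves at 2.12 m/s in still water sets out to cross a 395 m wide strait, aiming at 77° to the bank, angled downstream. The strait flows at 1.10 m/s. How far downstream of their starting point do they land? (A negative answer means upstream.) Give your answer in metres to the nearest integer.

Perpendicular speed = 2.066 m/s; crossing time = 395 / 2.066 = 191.222 s.
Net downstream speed = 1.577 m/s.
Drift = 1.577 × 191.222 = 301.537 m (downstream).

302 m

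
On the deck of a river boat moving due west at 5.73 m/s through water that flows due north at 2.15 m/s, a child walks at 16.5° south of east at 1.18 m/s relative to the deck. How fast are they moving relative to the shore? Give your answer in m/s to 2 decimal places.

In east/north components (m/s): child relative to river boat = (1.131, -0.335); river boat relative to water = (-5.730, 0.000); water relative to ground = (0.000, 2.150).
Sum = (-4.599, 1.815) m/s.
Speed = |(-4.599, 1.815)| = 4.944 m/s.

4.94 m/s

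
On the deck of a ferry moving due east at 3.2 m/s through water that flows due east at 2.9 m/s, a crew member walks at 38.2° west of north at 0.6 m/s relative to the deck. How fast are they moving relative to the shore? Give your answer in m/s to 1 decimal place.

In east/north components (m/s): crew member relative to ferry = (-0.371, 0.472); ferry relative to water = (3.200, 0.000); water relative to ground = (2.900, 0.000).
Sum = (5.729, 0.472) m/s.
Speed = |(5.729, 0.472)| = 5.748 m/s.

5.7 m/s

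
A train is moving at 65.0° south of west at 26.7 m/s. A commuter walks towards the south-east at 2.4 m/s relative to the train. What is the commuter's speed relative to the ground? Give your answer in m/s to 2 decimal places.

Taking east as x and north as y: train velocity = (-11.284, -24.198) m/s; commuter velocity relative to train = (1.697, -1.697) m/s.
Velocity relative to ground = (-11.284, -24.198) + (1.697, -1.697) = (-9.587, -25.895) m/s.
Speed = |(-9.587, -25.895)| = 27.613 m/s.

27.61 m/s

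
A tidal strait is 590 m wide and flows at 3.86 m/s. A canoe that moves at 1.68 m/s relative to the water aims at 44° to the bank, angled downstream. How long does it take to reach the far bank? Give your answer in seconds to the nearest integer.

506 s

The component of the canoe's velocity perpendicular to the bank is 1.68 × sin 44° = 1.167 m/s.
The flow acts along the bank and has no component across it.
Time = 590 / 1.167 = 505.559 s.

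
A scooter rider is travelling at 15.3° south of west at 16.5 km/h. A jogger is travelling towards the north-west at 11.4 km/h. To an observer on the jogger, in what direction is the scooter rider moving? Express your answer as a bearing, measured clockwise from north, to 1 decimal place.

Taking east as x and north as y: scooter rider velocity = (-15.915, -4.354) km/h; jogger velocity = (-8.061, 8.061) km/h.
Velocity of scooter rider relative to jogger = (-15.915, -4.354) − (-8.061, 8.061) = (-7.854, -12.415) km/h.
Bearing = atan2(-7.85, -12.41) = 212.32° clockwise from north.

212.3°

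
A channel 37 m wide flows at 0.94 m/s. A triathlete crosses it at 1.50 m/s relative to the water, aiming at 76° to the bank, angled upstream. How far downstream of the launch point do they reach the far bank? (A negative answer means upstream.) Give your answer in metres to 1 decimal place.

Perpendicular speed = 1.455 m/s; crossing time = 37 / 1.455 = 25.422 s.
Net downstream speed = 0.577 m/s.
Drift = 0.577 × 25.422 = 14.671 m (downstream).

14.7 m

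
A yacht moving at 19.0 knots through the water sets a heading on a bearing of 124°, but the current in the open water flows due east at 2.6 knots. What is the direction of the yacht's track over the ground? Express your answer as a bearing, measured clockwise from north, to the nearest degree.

Taking east as x and north as y: velocity relative to the water = (15.752, -10.625) knots; the water relative to ground = (2.600, 0.000) knots.
Velocity relative to ground = (15.752, -10.625) + (2.600, 0.000) = (18.352, -10.625) knots.
Bearing = atan2(18.35, -10.62) = 120.07° clockwise from north.

120°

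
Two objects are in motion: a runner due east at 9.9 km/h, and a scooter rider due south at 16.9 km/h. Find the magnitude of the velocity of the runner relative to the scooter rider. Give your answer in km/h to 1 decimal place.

19.6 km/h

Taking east as x and north as y: runner velocity = (9.900, 0.000) km/h; scooter rider velocity = (0.000, -16.900) km/h.
Velocity of runner relative to scooter rider = (9.900, 0.000) − (0.000, -16.900) = (9.900, 16.900) km/h.
Magnitude = |(9.900, 16.900)| = 19.586 km/h.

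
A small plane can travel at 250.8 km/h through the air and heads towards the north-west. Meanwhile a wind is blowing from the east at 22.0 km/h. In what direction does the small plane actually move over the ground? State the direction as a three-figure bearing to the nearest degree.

Taking east as x and north as y: velocity relative to the air = (-177.342, 177.342) km/h; the air relative to ground = (-22.000, 0.000) km/h.
Velocity relative to ground = (-177.342, 177.342) + (-22.000, 0.000) = (-199.342, 177.342) km/h.
Bearing = atan2(-199.34, 177.34) = 311.66° clockwise from north.

312°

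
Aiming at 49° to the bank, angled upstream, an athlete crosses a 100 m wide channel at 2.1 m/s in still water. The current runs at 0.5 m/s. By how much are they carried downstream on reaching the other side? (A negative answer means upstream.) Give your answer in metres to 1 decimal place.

Perpendicular speed = 1.585 m/s; crossing time = 100 / 1.585 = 63.096 s.
Net downstream speed = -0.878 m/s.
Drift = -0.878 × 63.096 = -55.381 m (upstream).

-55.4 m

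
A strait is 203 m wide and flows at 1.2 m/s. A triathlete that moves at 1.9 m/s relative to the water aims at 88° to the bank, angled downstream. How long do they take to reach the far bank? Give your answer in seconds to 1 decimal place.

The component of the triathlete's velocity perpendicular to the bank is 1.9 × sin 88° = 1.899 m/s.
The current is parallel to the bank, so it does not affect the crossing time.
Time = 203 / 1.899 = 106.907 s.

106.9 s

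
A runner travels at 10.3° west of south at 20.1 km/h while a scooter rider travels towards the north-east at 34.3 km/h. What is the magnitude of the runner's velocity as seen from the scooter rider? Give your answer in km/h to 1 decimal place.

Taking east as x and north as y: runner velocity = (-3.594, -19.776) km/h; scooter rider velocity = (24.254, 24.254) km/h.
Velocity of runner relative to scooter rider = (-3.594, -19.776) − (24.254, 24.254) = (-27.848, -44.030) km/h.
Magnitude = |(-27.848, -44.030)| = 52.097 km/h.

52.1 km/h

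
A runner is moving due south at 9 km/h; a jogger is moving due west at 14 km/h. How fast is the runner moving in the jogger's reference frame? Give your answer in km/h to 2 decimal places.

Taking east as x and north as y: runner velocity = (0.000, -9.000) km/h; jogger velocity = (-14.000, 0.000) km/h.
Velocity of runner relative to jogger = (0.000, -9.000) − (-14.000, 0.000) = (14.000, -9.000) km/h.
Magnitude = |(14.000, -9.000)| = 16.643 km/h.

16.64 km/h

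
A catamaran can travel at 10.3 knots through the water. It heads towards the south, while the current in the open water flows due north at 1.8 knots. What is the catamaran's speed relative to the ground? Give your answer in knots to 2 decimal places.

Taking east as x and north as y: velocity relative to the water = (0.000, -10.300) knots; the water relative to ground = (0.000, 1.800) knots.
Velocity relative to ground = (0.000, -10.300) + (0.000, 1.800) = (0.000, -8.500) knots.
Speed = |(0.000, -8.500)| = 8.500 knots.

8.50 knots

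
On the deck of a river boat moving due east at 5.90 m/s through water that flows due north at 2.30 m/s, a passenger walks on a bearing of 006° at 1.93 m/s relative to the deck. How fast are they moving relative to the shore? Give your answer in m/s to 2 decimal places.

7.42 m/s

In east/north components (m/s): passenger relative to river boat = (0.202, 1.919); river boat relative to water = (5.900, 0.000); water relative to ground = (0.000, 2.300).
Sum = (6.102, 4.219) m/s.
Speed = |(6.102, 4.219)| = 7.419 m/s.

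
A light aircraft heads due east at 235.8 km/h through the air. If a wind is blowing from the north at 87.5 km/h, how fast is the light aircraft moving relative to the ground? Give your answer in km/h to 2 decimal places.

251.51 km/h

Taking east as x and north as y: velocity relative to the air = (235.800, 0.000) km/h; the air relative to ground = (0.000, -87.500) km/h.
Velocity relative to ground = (235.800, 0.000) + (0.000, -87.500) = (235.800, -87.500) km/h.
Speed = |(235.800, -87.500)| = 251.511 km/h.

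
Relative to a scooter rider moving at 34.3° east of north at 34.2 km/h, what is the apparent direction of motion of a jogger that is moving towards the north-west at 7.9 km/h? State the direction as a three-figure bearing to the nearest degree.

Taking east as x and north as y: jogger velocity = (-5.586, 5.586) km/h; scooter rider velocity = (19.273, 28.253) km/h.
Velocity of jogger relative to scooter rider = (-5.586, 5.586) − (19.273, 28.253) = (-24.859, -22.666) km/h.
Bearing = atan2(-24.86, -22.67) = 227.64° clockwise from north.

228°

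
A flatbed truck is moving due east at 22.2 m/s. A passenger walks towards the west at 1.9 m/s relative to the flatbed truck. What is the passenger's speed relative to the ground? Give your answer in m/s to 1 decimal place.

Taking east as x and north as y: flatbed truck velocity = (22.200, 0.000) m/s; passenger velocity relative to flatbed truck = (-1.900, 0.000) m/s.
Velocity relative to ground = (22.200, 0.000) + (-1.900, 0.000) = (20.300, 0.000) m/s.
Speed = |(20.300, 0.000)| = 20.300 m/s.

20.3 m/s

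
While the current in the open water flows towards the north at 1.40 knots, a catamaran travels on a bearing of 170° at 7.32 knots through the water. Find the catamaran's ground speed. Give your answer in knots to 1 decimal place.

5.9 knots

Taking east as x and north as y: velocity relative to the water = (1.271, -7.209) knots; the water relative to ground = (0.000, 1.400) knots.
Velocity relative to ground = (1.271, -7.209) + (0.000, 1.400) = (1.271, -5.809) knots.
Speed = |(1.271, -5.809)| = 5.946 knots.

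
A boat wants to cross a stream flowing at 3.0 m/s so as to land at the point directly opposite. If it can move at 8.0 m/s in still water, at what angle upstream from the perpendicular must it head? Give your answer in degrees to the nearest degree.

To cancel the current, the upstream component of the boat's velocity must equal the flow: 8.0 sin θ = 3.0.
sin θ = 3.0 / 8.0 = 0.3750.
θ = arcsin(0.3750) = 22.024°.

22°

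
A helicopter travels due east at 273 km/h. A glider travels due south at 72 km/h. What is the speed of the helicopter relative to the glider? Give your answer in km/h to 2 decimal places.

282.33 km/h

Taking east as x and north as y: helicopter velocity = (273.000, 0.000) km/h; glider velocity = (0.000, -72.000) km/h.
Velocity of helicopter relative to glider = (273.000, 0.000) − (0.000, -72.000) = (273.000, 72.000) km/h.
Magnitude = |(273.000, 72.000)| = 282.335 km/h.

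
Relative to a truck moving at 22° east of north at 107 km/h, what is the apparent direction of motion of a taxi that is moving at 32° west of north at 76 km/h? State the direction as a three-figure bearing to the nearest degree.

247°

Taking east as x and north as y: taxi velocity = (-40.274, 64.452) km/h; truck velocity = (40.083, 99.209) km/h.
Velocity of taxi relative to truck = (-40.274, 64.452) − (40.083, 99.209) = (-80.357, -34.757) km/h.
Bearing = atan2(-80.36, -34.76) = 246.61° clockwise from north.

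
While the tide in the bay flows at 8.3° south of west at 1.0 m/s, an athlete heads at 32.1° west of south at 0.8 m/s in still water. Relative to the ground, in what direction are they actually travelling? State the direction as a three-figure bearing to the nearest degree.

240°

Taking east as x and north as y: velocity relative to the water = (-0.425, -0.678) m/s; the water relative to ground = (-0.990, -0.144) m/s.
Velocity relative to ground = (-0.425, -0.678) + (-0.990, -0.144) = (-1.415, -0.822) m/s.
Bearing = atan2(-1.41, -0.82) = 239.84° clockwise from north.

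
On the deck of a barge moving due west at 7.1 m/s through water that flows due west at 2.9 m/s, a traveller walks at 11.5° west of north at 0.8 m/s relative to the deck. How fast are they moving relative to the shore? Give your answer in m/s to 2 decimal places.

10.19 m/s

In east/north components (m/s): traveller relative to barge = (-0.159, 0.784); barge relative to water = (-7.100, 0.000); water relative to ground = (-2.900, 0.000).
Sum = (-10.159, 0.784) m/s.
Speed = |(-10.159, 0.784)| = 10.190 m/s.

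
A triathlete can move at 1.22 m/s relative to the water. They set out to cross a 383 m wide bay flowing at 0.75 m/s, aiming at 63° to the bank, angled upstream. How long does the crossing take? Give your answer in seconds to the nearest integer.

352 s

The component of the triathlete's velocity perpendicular to the bank is 1.22 × sin 63° = 1.087 m/s.
The flow acts along the bank and has no component across it.
Time = 383 / 1.087 = 352.337 s.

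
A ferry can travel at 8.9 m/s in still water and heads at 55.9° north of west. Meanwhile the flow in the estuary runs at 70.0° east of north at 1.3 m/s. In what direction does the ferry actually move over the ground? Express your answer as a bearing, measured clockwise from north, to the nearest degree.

334°

Taking east as x and north as y: velocity relative to the water = (-4.990, 7.370) m/s; the water relative to ground = (1.222, 0.445) m/s.
Velocity relative to ground = (-4.990, 7.370) + (1.222, 0.445) = (-3.768, 7.814) m/s.
Bearing = atan2(-3.77, 7.81) = 334.26° clockwise from north.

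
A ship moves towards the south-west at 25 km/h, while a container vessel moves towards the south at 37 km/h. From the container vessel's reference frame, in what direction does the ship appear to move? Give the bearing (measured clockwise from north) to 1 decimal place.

Taking east as x and north as y: ship velocity = (-17.678, -17.678) km/h; container vessel velocity = (0.000, -37.000) km/h.
Velocity of ship relative to container vessel = (-17.678, -17.678) − (0.000, -37.000) = (-17.678, 19.322) km/h.
Bearing = atan2(-17.68, 19.32) = 317.55° clockwise from north.

317.5°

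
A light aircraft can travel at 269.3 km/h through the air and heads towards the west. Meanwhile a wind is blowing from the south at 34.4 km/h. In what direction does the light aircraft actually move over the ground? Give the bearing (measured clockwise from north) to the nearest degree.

277°

Taking east as x and north as y: velocity relative to the air = (-269.300, 0.000) km/h; the air relative to ground = (0.000, 34.400) km/h.
Velocity relative to ground = (-269.300, 0.000) + (0.000, 34.400) = (-269.300, 34.400) km/h.
Bearing = atan2(-269.30, 34.40) = 277.28° clockwise from north.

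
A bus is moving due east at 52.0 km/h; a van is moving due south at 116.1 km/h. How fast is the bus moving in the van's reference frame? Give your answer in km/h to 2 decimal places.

Taking east as x and north as y: bus velocity = (52.000, 0.000) km/h; van velocity = (0.000, -116.100) km/h.
Velocity of bus relative to van = (52.000, 0.000) − (0.000, -116.100) = (52.000, 116.100) km/h.
Magnitude = |(52.000, 116.100)| = 127.213 km/h.

127.21 km/h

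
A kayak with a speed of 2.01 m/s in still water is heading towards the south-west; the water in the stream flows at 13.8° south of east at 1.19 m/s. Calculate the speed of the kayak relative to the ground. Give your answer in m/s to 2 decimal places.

1.73 m/s

Taking east as x and north as y: velocity relative to the water = (-1.421, -1.421) m/s; the water relative to ground = (1.156, -0.284) m/s.
Velocity relative to ground = (-1.421, -1.421) + (1.156, -0.284) = (-0.266, -1.705) m/s.
Speed = |(-0.266, -1.705)| = 1.726 m/s.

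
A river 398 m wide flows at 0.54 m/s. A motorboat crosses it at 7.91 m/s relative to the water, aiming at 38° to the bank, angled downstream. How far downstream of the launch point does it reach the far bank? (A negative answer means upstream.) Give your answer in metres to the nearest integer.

Perpendicular speed = 4.870 m/s; crossing time = 398 / 4.870 = 81.727 s.
Net downstream speed = 6.773 m/s.
Drift = 6.773 × 81.727 = 553.549 m (downstream).

554 m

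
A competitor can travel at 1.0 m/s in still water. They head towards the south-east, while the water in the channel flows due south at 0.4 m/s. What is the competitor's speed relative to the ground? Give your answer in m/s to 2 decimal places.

1.31 m/s

Taking east as x and north as y: velocity relative to the water = (0.707, -0.707) m/s; the water relative to ground = (0.000, -0.400) m/s.
Velocity relative to ground = (0.707, -0.707) + (0.000, -0.400) = (0.707, -1.107) m/s.
Speed = |(0.707, -1.107)| = 1.314 m/s.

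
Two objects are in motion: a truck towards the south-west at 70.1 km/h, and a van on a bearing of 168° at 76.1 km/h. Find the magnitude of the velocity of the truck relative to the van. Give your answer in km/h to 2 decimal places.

Taking east as x and north as y: truck velocity = (-49.568, -49.568) km/h; van velocity = (15.822, -74.437) km/h.
Velocity of truck relative to van = (-49.568, -49.568) − (15.822, -74.437) = (-65.390, 24.869) km/h.
Magnitude = |(-65.390, 24.869)| = 69.960 km/h.

69.96 km/h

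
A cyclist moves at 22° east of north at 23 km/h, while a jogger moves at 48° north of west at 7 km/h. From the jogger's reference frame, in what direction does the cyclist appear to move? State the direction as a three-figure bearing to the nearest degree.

Taking east as x and north as y: cyclist velocity = (8.616, 21.325) km/h; jogger velocity = (-4.684, 5.202) km/h.
Velocity of cyclist relative to jogger = (8.616, 21.325) − (-4.684, 5.202) = (13.300, 16.123) km/h.
Bearing = atan2(13.30, 16.12) = 39.52° clockwise from north.

040°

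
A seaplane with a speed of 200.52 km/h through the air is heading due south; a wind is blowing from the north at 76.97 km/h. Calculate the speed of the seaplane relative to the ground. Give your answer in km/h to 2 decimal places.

277.49 km/h

Taking east as x and north as y: velocity relative to the air = (0.000, -200.520) km/h; the air relative to ground = (0.000, -76.970) km/h.
Velocity relative to ground = (0.000, -200.520) + (0.000, -76.970) = (0.000, -277.490) km/h.
Speed = |(0.000, -277.490)| = 277.490 km/h.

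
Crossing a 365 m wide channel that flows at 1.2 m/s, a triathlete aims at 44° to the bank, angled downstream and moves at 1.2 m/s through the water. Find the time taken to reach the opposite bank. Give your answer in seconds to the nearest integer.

The component of the triathlete's velocity perpendicular to the bank is 1.2 × sin 44° = 0.834 m/s.
Only the cross-stream component determines the crossing time; the current contributes nothing perpendicular to the bank.
Time = 365 / 0.834 = 437.865 s.

438 s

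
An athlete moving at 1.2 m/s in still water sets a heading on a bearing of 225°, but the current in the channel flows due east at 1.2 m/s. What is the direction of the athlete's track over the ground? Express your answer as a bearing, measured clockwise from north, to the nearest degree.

Taking east as x and north as y: velocity relative to the water = (-0.849, -0.849) m/s; the water relative to ground = (1.200, 0.000) m/s.
Velocity relative to ground = (-0.849, -0.849) + (1.200, 0.000) = (0.351, -0.849) m/s.
Bearing = atan2(0.35, -0.85) = 157.50° clockwise from north.

158°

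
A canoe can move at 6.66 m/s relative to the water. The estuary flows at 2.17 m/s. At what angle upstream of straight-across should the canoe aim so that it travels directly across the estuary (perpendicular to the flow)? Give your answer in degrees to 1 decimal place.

19.0°

To cancel the current, the upstream component of the canoe's velocity must equal the flow: 6.66 sin θ = 2.17.
sin θ = 2.17 / 6.66 = 0.3258.
θ = arcsin(0.3258) = 19.016°.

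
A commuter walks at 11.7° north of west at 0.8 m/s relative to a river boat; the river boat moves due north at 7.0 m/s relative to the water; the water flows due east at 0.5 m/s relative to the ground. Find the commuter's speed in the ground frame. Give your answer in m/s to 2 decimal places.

In east/north components (m/s): commuter relative to river boat = (-0.783, 0.162); river boat relative to water = (0.000, 7.000); water relative to ground = (0.500, 0.000).
Sum = (-0.283, 7.162) m/s.
Speed = |(-0.283, 7.162)| = 7.168 m/s.

7.17 m/s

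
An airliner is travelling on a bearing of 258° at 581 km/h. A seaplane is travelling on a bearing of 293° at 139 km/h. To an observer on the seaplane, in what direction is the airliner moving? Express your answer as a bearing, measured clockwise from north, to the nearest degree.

Taking east as x and north as y: airliner velocity = (-568.304, -120.797) km/h; seaplane velocity = (-127.950, 54.312) km/h.
Velocity of airliner relative to seaplane = (-568.304, -120.797) − (-127.950, 54.312) = (-440.354, -175.108) km/h.
Bearing = atan2(-440.35, -175.11) = 248.31° clockwise from north.

248°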